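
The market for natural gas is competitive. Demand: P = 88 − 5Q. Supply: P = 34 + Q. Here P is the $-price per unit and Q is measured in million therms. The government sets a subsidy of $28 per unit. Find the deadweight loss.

$65.33 million

Competitive equilibrium: 88 − 5Q = 34 + Q → Q* = 9, P* = 43.
The subsidy lowers effective supply by 28: P = 6 + Q.
New quantity: 88 − 5Q = 6 + Q → Q' = 13.6667.
Overproduction ΔQ = 13.6667 − 9 = 4.6667; wedge = subsidy = 28.
Deadweight loss = ½ × 4.6667 × 28 = $65.33 million.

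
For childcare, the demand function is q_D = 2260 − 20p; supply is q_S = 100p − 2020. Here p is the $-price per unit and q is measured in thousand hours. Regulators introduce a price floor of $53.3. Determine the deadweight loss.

In inverse form: demand p = 113 − 0.05q, supply p = 20.2 + 0.01q.
Competitive equilibrium: 113 − 0.05q = 20.2 + 0.01q → q* = 1546.6667, p* = 35.6667.
At the floor p = 53.3, quantity demanded = (113 − 53.3)/0.05 = 1194.
Sellers' marginal cost at q' = 1194: 20.2 + 0.01·1194 = 32.14.
Δq = 1546.6667 − 1194 = 352.6667; wedge = 53.3 − 32.14 = 21.16.
Deadweight loss = ½ × 352.6667 × 21.16 = $3731.21 thousand.

$3731.21 thousand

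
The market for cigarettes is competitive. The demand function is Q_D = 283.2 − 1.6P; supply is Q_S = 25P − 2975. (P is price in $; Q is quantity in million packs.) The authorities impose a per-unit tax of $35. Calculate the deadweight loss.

$921.05 million

In inverse form: demand P = 177 − 0.625Q, supply P = 119 + 0.04Q.
Competitive equilibrium: 177 − 0.625Q = 119 + 0.04Q → Q* = 87.218, P* = 122.4887.
With the tax, the buyer price exceeds the seller price by 35: (177 − 0.625Q) − (119 + 0.04Q) = 35 → Q' = 34.5865.
ΔQ = 87.218 − 34.5865 = 52.6315; the wedge equals the tax, 35.
Welfare loss = ½ × 52.6315 × 35 = $921.05 million.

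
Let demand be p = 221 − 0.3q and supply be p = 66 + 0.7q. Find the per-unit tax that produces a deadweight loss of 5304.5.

103

Competitive equilibrium: 221 − 0.3q = 66 + 0.7q → q* = 155, p* = 174.5.
A tax t gives Δq = t/1 and wedge t, so DWL = t²/2.
t²/2 = 5304.5 → t² = 10609 → t = 103.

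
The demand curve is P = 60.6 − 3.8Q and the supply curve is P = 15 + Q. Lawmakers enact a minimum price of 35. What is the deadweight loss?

18.32

Competitive equilibrium: 60.6 − 3.8Q = 15 + Q → Q* = 9.5, P* = 24.5.
At the floor P = 35, quantity demanded = (60.6 − 35)/3.8 = 6.7368.
Sellers' marginal cost at Q' = 6.7368: 15 + 1·6.7368 = 21.7368.
ΔQ = 9.5 − 6.7368 = 2.7632; wedge = 35 − 21.7368 = 13.2632.
DWL = ½ × 2.7632 × 13.2632 = 18.32.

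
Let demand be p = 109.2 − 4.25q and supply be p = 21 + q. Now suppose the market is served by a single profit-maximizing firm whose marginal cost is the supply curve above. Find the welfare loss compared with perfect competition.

Competitive equilibrium: 109.2 − 4.25q = 21 + q → q* = 16.8, p* = 37.8.
Marginal revenue: MR = 109.2 − 8.5q. Set MR = MC: 109.2 − 8.5q = 21 + q → q_m = 9.2842.
Price p_m = 109.2 − 4.25·9.2842 = 69.7422; MC(q_m) = 21 + 1·9.2842 = 30.2842.
Competitive q* = 16.8, so Δq = 7.5158; wedge = 69.7422 − 30.2842 = 39.458.
Deadweight loss = ½ × 7.5158 × 39.458 = 148.28.

148.28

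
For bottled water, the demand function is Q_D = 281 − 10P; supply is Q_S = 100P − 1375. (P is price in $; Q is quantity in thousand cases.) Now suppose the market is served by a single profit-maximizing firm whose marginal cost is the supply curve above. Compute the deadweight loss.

In inverse form: demand P = 28.1 − 0.1Q, supply P = 13.75 + 0.01Q.
Competitive equilibrium: 28.1 − 0.1Q = 13.75 + 0.01Q → Q* = 130.4545, P* = 15.0545.
Marginal revenue: MR = 28.1 − 0.2Q. Set MR = MC: 28.1 − 0.2Q = 13.75 + 0.01Q → Q_m = 68.3333.
Price P_m = 28.1 − 0.1·68.3333 = 21.2667; MC(Q_m) = 13.75 + 0.01·68.3333 = 14.4333.
Competitive Q* = 130.4545, so ΔQ = 62.1212; wedge = 21.2667 − 14.4333 = 6.8334.
The triangle = ½ × 62.1212 × 6.8334 = $212.25 thousand.

$212.25 thousand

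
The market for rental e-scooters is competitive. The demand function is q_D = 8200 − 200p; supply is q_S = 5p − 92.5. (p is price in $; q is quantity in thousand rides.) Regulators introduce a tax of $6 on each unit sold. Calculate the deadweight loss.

In inverse form: demand p = 41 − 0.005q, supply p = 18.5 + 0.2q.
Competitive equilibrium: 41 − 0.005q = 18.5 + 0.2q → q* = 109.7561, p* = 40.4512.
With the tax, the buyer price exceeds the seller price by 6: (41 − 0.005q) − (18.5 + 0.2q) = 6 → q' = 80.4878.
Δq = 109.7561 − 80.4878 = 29.2683; the wedge equals the tax, 6.
DWL = ½ × 29.2683 × 6 = $87.80 thousand.

$87.80 thousand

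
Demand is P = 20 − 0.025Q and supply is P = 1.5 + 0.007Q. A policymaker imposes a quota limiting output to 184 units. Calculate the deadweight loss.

Competitive equilibrium: 20 − 0.025Q = 1.5 + 0.007Q → Q* = 578.125, P* = 5.5469.
At Q = 184: demand price = 20 − 0.025·184 = 15.4; supply price = 1.5 + 0.007·184 = 2.788.
ΔQ = 578.125 − 184 = 394.125; wedge = 15.4 − 2.788 = 12.612.
The triangle = ½ × 394.125 × 12.612 = 2485.35.

2485.35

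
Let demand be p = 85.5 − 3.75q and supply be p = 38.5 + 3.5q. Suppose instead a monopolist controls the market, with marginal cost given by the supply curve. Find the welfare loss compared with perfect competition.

17.71

Competitive equilibrium: 85.5 − 3.75q = 38.5 + 3.5q → q* = 6.4828, p* = 61.1897.
Marginal revenue: MR = 85.5 − 7.5q. Set MR = MC: 85.5 − 7.5q = 38.5 + 3.5q → q_m = 4.2727.
Price p_m = 85.5 − 3.75·4.2727 = 69.4774; MC(q_m) = 38.5 + 3.5·4.2727 = 53.4545.
Competitive q* = 6.4828, so Δq = 2.2101; wedge = 69.4774 − 53.4545 = 16.0229.
Deadweight loss = ½ × 2.2101 × 16.0229 = 17.71.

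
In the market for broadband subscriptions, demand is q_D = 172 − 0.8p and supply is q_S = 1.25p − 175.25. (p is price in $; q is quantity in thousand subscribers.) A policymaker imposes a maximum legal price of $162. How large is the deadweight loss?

In inverse form: demand p = 215 − 1.25q, supply p = 140.2 + 0.8q.
Competitive equilibrium: 215 − 1.25q = 140.2 + 0.8q → q* = 36.4878, p* = 169.3902.
At the ceiling p = 162, quantity supplied = (162 − 140.2)/0.8 = 27.25.
Willingness to pay at q' = 27.25: 215 − 1.25·27.25 = 180.9375.
Δq = 36.4878 − 27.25 = 9.2378; wedge = 180.9375 − 162 = 18.9375.
DWL = ½ × 9.2378 × 18.9375 = $87.47 thousand.

$87.47 thousand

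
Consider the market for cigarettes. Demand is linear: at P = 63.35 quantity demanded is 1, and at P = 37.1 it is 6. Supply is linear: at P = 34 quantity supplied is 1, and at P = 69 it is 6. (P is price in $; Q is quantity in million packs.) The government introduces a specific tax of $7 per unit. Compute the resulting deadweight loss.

Demand slope = (37.1 − 63.35)/(6 − 1) = −5.25, so P = 68.6 − 5.25Q.
Supply slope = (69 − 34)/(6 − 1) = 7, so P = 27 + 7Q.
Competitive equilibrium: 68.6 − 5.25Q = 27 + 7Q → Q* = 3.3959, P* = 50.7714.
With the tax, the buyer price exceeds the seller price by 7: (68.6 − 5.25Q) − (27 + 7Q) = 7 → Q' = 2.8245.
ΔQ = 3.3959 − 2.8245 = 0.5714; the wedge equals the tax, 7.
The triangle = ½ × 0.5714 × 7 = $2 million.

$2 million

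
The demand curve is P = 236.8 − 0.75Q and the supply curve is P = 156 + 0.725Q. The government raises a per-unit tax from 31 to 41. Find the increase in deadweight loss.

244.07

Competitive equilibrium: 236.8 − 0.75Q = 156 + 0.725Q → Q* = 54.7797, P* = 195.7153.
For a per-unit tax t: ΔQ = t/1.475, so DWL = ½·t·(t/1.475) = t²/2.95.
At t = 31: DWL = 325.763. At t = 41: DWL = 569.831.
Increase = 569.831 − 325.763 = 244.07.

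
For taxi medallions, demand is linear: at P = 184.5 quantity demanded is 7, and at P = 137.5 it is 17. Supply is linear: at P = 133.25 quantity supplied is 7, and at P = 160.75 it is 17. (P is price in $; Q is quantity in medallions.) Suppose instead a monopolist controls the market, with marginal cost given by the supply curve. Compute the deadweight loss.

Demand slope = (137.5 − 184.5)/(17 − 7) = −4.7, so P = 217.4 − 4.7Q.
Supply slope = (160.75 − 133.25)/(17 − 7) = 2.75, so P = 114 + 2.75Q.
Competitive equilibrium: 217.4 − 4.7Q = 114 + 2.75Q → Q* = 13.8792, P* = 152.1678.
Marginal revenue: MR = 217.4 − 9.4Q. Set MR = MC: 217.4 − 9.4Q = 114 + 2.75Q → Q_m = 8.5103.
Price P_m = 217.4 − 4.7·8.5103 = 177.4016; MC(Q_m) = 114 + 2.75·8.5103 = 137.4033.
Competitive Q* = 13.8792, so ΔQ = 5.3689; wedge = 177.4016 − 137.4033 = 39.9983.
DWL = ½ × 5.3689 × 39.9983 = $107.37.

$107.37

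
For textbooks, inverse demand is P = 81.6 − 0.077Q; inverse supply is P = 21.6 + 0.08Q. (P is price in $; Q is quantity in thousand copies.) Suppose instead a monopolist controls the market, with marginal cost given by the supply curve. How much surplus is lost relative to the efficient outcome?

$1241.43 thousand

Competitive equilibrium: 81.6 − 0.077Q = 21.6 + 0.08Q → Q* = 382.1656, P* = 52.1732.
Marginal revenue: MR = 81.6 − 0.154Q. Set MR = MC: 81.6 − 0.154Q = 21.6 + 0.08Q → Q_m = 256.4103.
Price P_m = 81.6 − 0.077·256.4103 = 61.8564; MC(Q_m) = 21.6 + 0.08·256.4103 = 42.1128.
Competitive Q* = 382.1656, so ΔQ = 125.7553; wedge = 61.8564 − 42.1128 = 19.7436.
DWL = ½ × 125.7553 × 19.7436 = $1241.43 thousand.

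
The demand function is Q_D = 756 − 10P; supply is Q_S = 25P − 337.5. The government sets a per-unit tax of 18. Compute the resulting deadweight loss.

In inverse form: demand P = 75.6 − 0.1Q, supply P = 13.5 + 0.04Q.
Competitive equilibrium: 75.6 − 0.1Q = 13.5 + 0.04Q → Q* = 443.5714, P* = 31.2429.
With the tax, the buyer price exceeds the seller price by 18: (75.6 − 0.1Q) − (13.5 + 0.04Q) = 18 → Q' = 315.
ΔQ = 443.5714 − 315 = 128.5714; the wedge equals the tax, 18.
Welfare loss = ½ × 128.5714 × 18 = 1157.14.

1157.14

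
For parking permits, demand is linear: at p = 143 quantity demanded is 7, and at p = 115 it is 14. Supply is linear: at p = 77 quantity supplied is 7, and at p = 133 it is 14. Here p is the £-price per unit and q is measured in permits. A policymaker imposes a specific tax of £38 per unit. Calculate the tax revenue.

£354.67

Demand slope = (115 − 143)/(14 − 7) = −4, so p = 171 − 4q.
Supply slope = (133 − 77)/(14 − 7) = 8, so p = 21 + 8q.
Competitive equilibrium: 171 − 4q = 21 + 8q → q* = 12.5, p* = 121.
With the tax, the buyer price exceeds the seller price by 38: (171 − 4q) − (21 + 8q) = 38 → q' = 9.3333.
Tax revenue = 38 × 9.3333 = £354.67.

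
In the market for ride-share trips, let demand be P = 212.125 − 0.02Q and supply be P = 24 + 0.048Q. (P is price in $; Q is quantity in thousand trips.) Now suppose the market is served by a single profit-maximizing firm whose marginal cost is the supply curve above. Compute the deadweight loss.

Competitive equilibrium: 212.125 − 0.02Q = 24 + 0.048Q → Q* = 2766.54412, P* = 156.79412.
Marginal revenue: MR = 212.125 − 0.04Q. Set MR = MC: 212.125 − 0.04Q = 24 + 0.048Q → Q_m = 2137.78409.
Price P_m = 212.125 − 0.02·2137.78409 = 169.36932; MC(Q_m) = 24 + 0.048·2137.78409 = 126.61364.
Competitive Q* = 2766.54412, so ΔQ = 628.76003; wedge = 169.36932 − 126.61364 = 42.75568.
The triangle = ½ × 628.76003 × 42.75568 = $13441.53 thousand.

$13441.53 thousand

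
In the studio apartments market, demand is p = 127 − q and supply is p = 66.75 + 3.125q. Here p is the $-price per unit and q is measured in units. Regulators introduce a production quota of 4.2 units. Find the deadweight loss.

$223.34

Competitive equilibrium: 127 − q = 66.75 + 3.125q → q* = 14.6061, p* = 112.3939.
At q = 4.2: demand price = 127 − 1·4.2 = 122.8; supply price = 66.75 + 3.125·4.2 = 79.875.
Δq = 14.6061 − 4.2 = 10.4061; wedge = 122.8 − 79.875 = 42.925.
Deadweight loss = ½ × 10.4061 × 42.925 = $223.34.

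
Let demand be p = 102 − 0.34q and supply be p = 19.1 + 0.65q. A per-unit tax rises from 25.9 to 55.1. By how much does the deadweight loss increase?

1194.55

Competitive equilibrium: 102 − 0.34q = 19.1 + 0.65q → q* = 83.7374, p* = 73.5293.
For a per-unit tax t: Δq = t/0.99, so DWL = ½·t·(t/0.99) = t²/1.98.
At t = 25.9: DWL = 338.793. At t = 55.1: DWL = 1533.338.
Increase = 1533.338 − 338.793 = 1194.55.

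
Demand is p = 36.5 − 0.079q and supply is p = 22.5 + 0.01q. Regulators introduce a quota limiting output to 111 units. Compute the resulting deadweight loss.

95.41

Competitive equilibrium: 36.5 − 0.079q = 22.5 + 0.01q → q* = 157.3034, p* = 24.073.
At q = 111: demand price = 36.5 − 0.079·111 = 27.731; supply price = 22.5 + 0.01·111 = 23.61.
Δq = 157.3034 − 111 = 46.3034; wedge = 27.731 − 23.61 = 4.121.
The triangle = ½ × 46.3034 × 4.121 = 95.41.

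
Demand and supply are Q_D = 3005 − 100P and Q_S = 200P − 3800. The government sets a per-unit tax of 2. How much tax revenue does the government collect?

1206.67

In inverse form: demand P = 30.05 − 0.01Q, supply P = 19 + 0.005Q.
Competitive equilibrium: 30.05 − 0.01Q = 19 + 0.005Q → Q* = 736.6667, P* = 22.6833.
With the tax, the buyer price exceeds the seller price by 2: (30.05 − 0.01Q) − (19 + 0.005Q) = 2 → Q' = 603.3333.
Tax revenue = 2 × 603.3333 = 1206.67.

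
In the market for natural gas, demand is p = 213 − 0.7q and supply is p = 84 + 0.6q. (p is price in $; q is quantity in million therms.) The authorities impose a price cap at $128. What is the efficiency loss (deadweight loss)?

Competitive equilibrium: 213 − 0.7q = 84 + 0.6q → q* = 99.2308, p* = 143.5385.
At the ceiling p = 128, quantity supplied = (128 − 84)/0.6 = 73.3333.
Willingness to pay at q' = 73.3333: 213 − 0.7·73.3333 = 161.6667.
Δq = 99.2308 − 73.3333 = 25.8975; wedge = 161.6667 − 128 = 33.6667.
The triangle = ½ × 25.8975 × 33.6667 = $435.94 million.

$435.94 million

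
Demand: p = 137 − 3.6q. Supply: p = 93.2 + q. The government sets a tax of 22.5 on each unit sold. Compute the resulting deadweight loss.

55.03

Competitive equilibrium: 137 − 3.6q = 93.2 + q → q* = 9.5217, p* = 102.7217.
With the tax, the buyer price exceeds the seller price by 22.5: (137 − 3.6q) − (93.2 + q) = 22.5 → q' = 4.6304.
Δq = 9.5217 − 4.6304 = 4.8913; the wedge equals the tax, 22.5.
Deadweight loss = ½ × 4.8913 × 22.5 = 55.03.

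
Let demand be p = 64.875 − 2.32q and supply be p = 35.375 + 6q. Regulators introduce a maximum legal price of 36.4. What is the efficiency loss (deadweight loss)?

Competitive equilibrium: 64.875 − 2.32q = 35.375 + 6q → q* = 3.5457, p* = 56.649.
At the ceiling p = 36.4, quantity supplied = (36.4 − 35.375)/6 = 0.1708.
Willingness to pay at q' = 0.1708: 64.875 − 2.32·0.1708 = 64.4787.
Δq = 3.5457 − 0.1708 = 3.3749; wedge = 64.4787 − 36.4 = 28.0787.
DWL = ½ × 3.3749 × 28.0787 = 47.38.

47.38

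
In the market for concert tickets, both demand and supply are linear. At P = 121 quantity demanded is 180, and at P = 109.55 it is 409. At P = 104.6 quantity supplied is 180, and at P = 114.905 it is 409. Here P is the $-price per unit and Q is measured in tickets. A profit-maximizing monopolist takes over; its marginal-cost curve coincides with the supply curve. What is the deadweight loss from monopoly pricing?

Demand slope = (109.55 − 121)/(409 − 180) = −0.05, so P = 130 − 0.05Q.
Supply slope = (114.905 − 104.6)/(409 − 180) = 0.045, so P = 96.5 + 0.045Q.
Competitive equilibrium: 130 − 0.05Q = 96.5 + 0.045Q → Q* = 352.6316, P* = 112.3684.
Marginal revenue: MR = 130 − 0.1Q. Set MR = MC: 130 − 0.1Q = 96.5 + 0.045Q → Q_m = 231.0345.
Price P_m = 130 − 0.05·231.0345 = 118.4483; MC(Q_m) = 96.5 + 0.045·231.0345 = 106.8966.
Competitive Q* = 352.6316, so ΔQ = 121.5971; wedge = 118.4483 − 106.8966 = 11.5517.
Deadweight loss = ½ × 121.5971 × 11.5517 = $702.33.

$702.33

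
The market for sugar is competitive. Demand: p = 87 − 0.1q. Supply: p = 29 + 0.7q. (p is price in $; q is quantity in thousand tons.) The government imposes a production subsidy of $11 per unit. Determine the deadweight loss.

$75.625 thousand

Competitive equilibrium: 87 − 0.1q = 29 + 0.7q → q* = 72.5, p* = 79.75.
The subsidy lowers effective supply by 11: p = 18 + 0.7q.
New quantity: 87 − 0.1q = 18 + 0.7q → q' = 86.25.
Overproduction Δq = 86.25 − 72.5 = 13.75; wedge = subsidy = 11.
The triangle = ½ × 13.75 × 11 = $75.625 thousand.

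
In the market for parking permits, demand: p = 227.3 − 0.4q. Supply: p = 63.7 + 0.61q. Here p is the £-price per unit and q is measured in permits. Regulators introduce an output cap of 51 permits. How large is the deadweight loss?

Competitive equilibrium: 227.3 − 0.4q = 63.7 + 0.61q → q* = 161.9802, p* = 162.5079.
At q = 51: demand price = 227.3 − 0.4·51 = 206.9; supply price = 63.7 + 0.61·51 = 94.81.
Δq = 161.9802 − 51 = 110.9802; wedge = 206.9 − 94.81 = 112.09.
Deadweight loss = ½ × 110.9802 × 112.09 = £6219.89.

£6219.89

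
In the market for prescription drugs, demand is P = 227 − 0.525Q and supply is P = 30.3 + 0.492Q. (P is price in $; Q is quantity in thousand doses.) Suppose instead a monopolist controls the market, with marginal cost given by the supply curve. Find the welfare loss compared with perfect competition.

Competitive equilibrium: 227 − 0.525Q = 30.3 + 0.492Q → Q* = 193.412, P* = 125.4587.
Marginal revenue: MR = 227 − 1.05Q. Set MR = MC: 227 − 1.05Q = 30.3 + 0.492Q → Q_m = 127.5616.
Price P_m = 227 − 0.525·127.5616 = 160.0302; MC(Q_m) = 30.3 + 0.492·127.5616 = 93.0603.
Competitive Q* = 193.412, so ΔQ = 65.8504; wedge = 160.0302 − 93.0603 = 66.9699.
DWL = ½ × 65.8504 × 66.9699 = $2205 thousand.

$2205 thousand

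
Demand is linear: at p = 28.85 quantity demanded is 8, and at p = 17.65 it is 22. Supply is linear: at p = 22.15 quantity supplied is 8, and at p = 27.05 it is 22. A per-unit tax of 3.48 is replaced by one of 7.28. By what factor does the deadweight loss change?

Demand slope = (17.65 − 28.85)/(22 − 8) = −0.8, so p = 35.25 − 0.8q.
Supply slope = (27.05 − 22.15)/(22 − 8) = 0.35, so p = 19.35 + 0.35q.
Competitive equilibrium: 35.25 − 0.8q = 19.35 + 0.35q → q* = 13.8261, p* = 24.1891.
For a per-unit tax t: Δq = t/1.15, so DWL = ½·t·(t/1.15) = t²/2.3.
At t = 3.48: DWL = 5.265. At t = 7.28: DWL = 23.043.
Ratio = (7.28/3.48)² = 4.376.

4.376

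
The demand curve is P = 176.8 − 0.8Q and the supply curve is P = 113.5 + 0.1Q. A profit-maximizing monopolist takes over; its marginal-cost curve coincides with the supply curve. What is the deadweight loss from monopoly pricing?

492.97

Competitive equilibrium: 176.8 − 0.8Q = 113.5 + 0.1Q → Q* = 70.3333, P* = 120.5333.
Marginal revenue: MR = 176.8 − 1.6Q. Set MR = MC: 176.8 − 1.6Q = 113.5 + 0.1Q → Q_m = 37.2353.
Price P_m = 176.8 − 0.8·37.2353 = 147.0118; MC(Q_m) = 113.5 + 0.1·37.2353 = 117.2235.
Competitive Q* = 70.3333, so ΔQ = 33.098; wedge = 147.0118 − 117.2235 = 29.7883.
DWL = ½ × 33.098 × 29.7883 = 492.97.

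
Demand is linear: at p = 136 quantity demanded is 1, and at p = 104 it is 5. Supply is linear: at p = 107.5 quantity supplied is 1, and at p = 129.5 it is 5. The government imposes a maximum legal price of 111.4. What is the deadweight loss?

Demand slope = (104 − 136)/(5 − 1) = −8, so p = 144 − 8q.
Supply slope = (129.5 − 107.5)/(5 − 1) = 5.5, so p = 102 + 5.5q.
Competitive equilibrium: 144 − 8q = 102 + 5.5q → q* = 3.1111, p* = 119.1111.
At the ceiling p = 111.4, quantity supplied = (111.4 − 102)/5.5 = 1.7091.
Willingness to pay at q' = 1.7091: 144 − 8·1.7091 = 130.3272.
Δq = 3.1111 − 1.7091 = 1.402; wedge = 130.3272 − 111.4 = 18.9272.
DWL = ½ × 1.402 × 18.9272 = 13.27.

13.27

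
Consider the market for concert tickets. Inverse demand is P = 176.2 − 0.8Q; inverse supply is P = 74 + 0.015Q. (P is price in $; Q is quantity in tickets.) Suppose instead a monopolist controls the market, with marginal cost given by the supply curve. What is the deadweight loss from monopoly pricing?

$1572.35

Competitive equilibrium: 176.2 − 0.8Q = 74 + 0.015Q → Q* = 125.3988, P* = 75.881.
Marginal revenue: MR = 176.2 − 1.6Q. Set MR = MC: 176.2 − 1.6Q = 74 + 0.015Q → Q_m = 63.2817.
Price P_m = 176.2 − 0.8·63.2817 = 125.5746; MC(Q_m) = 74 + 0.015·63.2817 = 74.9492.
Competitive Q* = 125.3988, so ΔQ = 62.1171; wedge = 125.5746 − 74.9492 = 50.6254.
DWL = ½ × 62.1171 × 50.6254 = $1572.35.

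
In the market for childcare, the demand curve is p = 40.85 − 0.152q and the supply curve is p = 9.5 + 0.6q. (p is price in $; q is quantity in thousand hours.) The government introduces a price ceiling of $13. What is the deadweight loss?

$483.39 thousand

Competitive equilibrium: 40.85 − 0.152q = 9.5 + 0.6q → q* = 41.6888, p* = 34.5133.
At the ceiling p = 13, quantity supplied = (13 − 9.5)/0.6 = 5.8333.
Willingness to pay at q' = 5.8333: 40.85 − 0.152·5.8333 = 39.9633.
Δq = 41.6888 − 5.8333 = 35.8555; wedge = 39.9633 − 13 = 26.9633.
The triangle = ½ × 35.8555 × 26.9633 = $483.39 thousand.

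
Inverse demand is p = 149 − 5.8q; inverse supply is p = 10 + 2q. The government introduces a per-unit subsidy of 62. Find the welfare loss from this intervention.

246.41

Competitive equilibrium: 149 − 5.8q = 10 + 2q → q* = 17.8205, p* = 45.641.
The subsidy lowers effective supply by 62: p = 2q − 52.
New quantity: 149 − 5.8q = 2q − 52 → q' = 25.7692.
Overproduction Δq = 25.7692 − 17.8205 = 7.9487; wedge = subsidy = 62.
The triangle = ½ × 7.9487 × 62 = 246.41.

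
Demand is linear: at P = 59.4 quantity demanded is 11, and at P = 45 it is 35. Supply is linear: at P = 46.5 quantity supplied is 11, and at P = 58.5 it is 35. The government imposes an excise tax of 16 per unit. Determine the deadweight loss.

Demand slope = (45 − 59.4)/(35 − 11) = −0.6, so P = 66 − 0.6Q.
Supply slope = (58.5 − 46.5)/(35 − 11) = 0.5, so P = 41 + 0.5Q.
Competitive equilibrium: 66 − 0.6Q = 41 + 0.5Q → Q* = 22.7273, P* = 52.3636.
With the tax, the buyer price exceeds the seller price by 16: (66 − 0.6Q) − (41 + 0.5Q) = 16 → Q' = 8.1818.
ΔQ = 22.7273 − 8.1818 = 14.5455; the wedge equals the tax, 16.
DWL = ½ × 14.5455 × 16 = 116.36.

116.36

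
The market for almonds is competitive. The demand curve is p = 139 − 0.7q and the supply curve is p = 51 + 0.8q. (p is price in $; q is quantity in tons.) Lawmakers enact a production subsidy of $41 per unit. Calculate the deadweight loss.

$560.33

Competitive equilibrium: 139 − 0.7q = 51 + 0.8q → q* = 58.6667, p* = 97.9333.
The subsidy lowers effective supply by 41: p = 10 + 0.8q.
New quantity: 139 − 0.7q = 10 + 0.8q → q' = 86.
Overproduction Δq = 86 − 58.6667 = 27.3333; wedge = subsidy = 41.
DWL = ½ × 27.3333 × 41 = $560.33.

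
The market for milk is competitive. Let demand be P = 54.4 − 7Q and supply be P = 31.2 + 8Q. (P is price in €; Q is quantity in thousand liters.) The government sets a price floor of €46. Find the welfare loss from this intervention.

Competitive equilibrium: 54.4 − 7Q = 31.2 + 8Q → Q* = 1.5467, P* = 43.5733.
At the floor P = 46, quantity demanded = (54.4 − 46)/7 = 1.2.
Sellers' marginal cost at Q' = 1.2: 31.2 + 8·1.2 = 40.8.
ΔQ = 1.5467 − 1.2 = 0.3467; wedge = 46 − 40.8 = 5.2.
DWL = ½ × 0.3467 × 5.2 = €0.90 thousand.

€0.90 thousand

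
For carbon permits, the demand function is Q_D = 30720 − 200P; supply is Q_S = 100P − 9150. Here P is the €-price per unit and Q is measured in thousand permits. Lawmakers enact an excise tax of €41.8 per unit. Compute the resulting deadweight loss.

€58241.33 thousand

In inverse form: demand P = 153.6 − 0.005Q, supply P = 91.5 + 0.01Q.
Competitive equilibrium: 153.6 − 0.005Q = 91.5 + 0.01Q → Q* = 4140, P* = 132.9.
With the tax, the buyer price exceeds the seller price by 41.8: (153.6 − 0.005Q) − (91.5 + 0.01Q) = 41.8 → Q' = 1353.3333.
ΔQ = 4140 − 1353.3333 = 2786.6667; the wedge equals the tax, 41.8.
Deadweight loss = ½ × 2786.6667 × 41.8 = €58241.33 thousand.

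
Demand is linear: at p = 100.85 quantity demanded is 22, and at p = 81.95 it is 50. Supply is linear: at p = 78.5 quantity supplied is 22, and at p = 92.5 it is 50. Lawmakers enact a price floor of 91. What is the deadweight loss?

Demand slope = (81.95 − 100.85)/(50 − 22) = −0.675, so p = 115.7 − 0.675q.
Supply slope = (92.5 − 78.5)/(50 − 22) = 0.5, so p = 67.5 + 0.5q.
Competitive equilibrium: 115.7 − 0.675q = 67.5 + 0.5q → q* = 41.0213, p* = 88.0106.
At the floor p = 91, quantity demanded = (115.7 − 91)/0.675 = 36.5926.
Sellers' marginal cost at q' = 36.5926: 67.5 + 0.5·36.5926 = 85.7963.
Δq = 41.0213 − 36.5926 = 4.4287; wedge = 91 − 85.7963 = 5.2037.
Deadweight loss = ½ × 4.4287 × 5.2037 = 11.52.

11.52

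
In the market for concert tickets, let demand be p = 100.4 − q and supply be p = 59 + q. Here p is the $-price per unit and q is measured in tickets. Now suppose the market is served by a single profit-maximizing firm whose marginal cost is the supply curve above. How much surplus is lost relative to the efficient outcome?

Competitive equilibrium: 100.4 − q = 59 + q → q* = 20.7, p* = 79.7.
Marginal revenue: MR = 100.4 − 2q. Set MR = MC: 100.4 − 2q = 59 + q → q_m = 13.8.
Price p_m = 100.4 − 1·13.8 = 86.6; MC(q_m) = 59 + 1·13.8 = 72.8.
Competitive q* = 20.7, so Δq = 6.9; wedge = 86.6 − 72.8 = 13.8.
DWL = ½ × 6.9 × 13.8 = $47.61.

$47.61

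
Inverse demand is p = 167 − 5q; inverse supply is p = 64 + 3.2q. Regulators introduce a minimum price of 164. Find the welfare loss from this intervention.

586.57

Competitive equilibrium: 167 − 5q = 64 + 3.2q → q* = 12.561, p* = 104.1951.
At the floor p = 164, quantity demanded = (167 − 164)/5 = 0.6.
Sellers' marginal cost at q' = 0.6: 64 + 3.2·0.6 = 65.92.
Δq = 12.561 − 0.6 = 11.961; wedge = 164 − 65.92 = 98.08.
Deadweight loss = ½ × 11.961 × 98.08 = 586.57.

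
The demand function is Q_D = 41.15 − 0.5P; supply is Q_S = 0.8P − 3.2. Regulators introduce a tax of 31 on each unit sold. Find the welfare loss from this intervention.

In inverse form: demand P = 82.3 − 2Q, supply P = 4 + 1.25Q.
Competitive equilibrium: 82.3 − 2Q = 4 + 1.25Q → Q* = 24.0923, P* = 34.1154.
With the tax, the buyer price exceeds the seller price by 31: (82.3 − 2Q) − (4 + 1.25Q) = 31 → Q' = 14.5538.
ΔQ = 24.0923 − 14.5538 = 9.5385; the wedge equals the tax, 31.
DWL = ½ × 9.5385 × 31 = 147.85.

147.85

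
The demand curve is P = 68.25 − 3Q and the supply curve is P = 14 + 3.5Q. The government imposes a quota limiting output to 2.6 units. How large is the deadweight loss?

Competitive equilibrium: 68.25 − 3Q = 14 + 3.5Q → Q* = 8.3462, P* = 43.2115.
At Q = 2.6: demand price = 68.25 − 3·2.6 = 60.45; supply price = 14 + 3.5·2.6 = 23.1.
ΔQ = 8.3462 − 2.6 = 5.7462; wedge = 60.45 − 23.1 = 37.35.
Welfare loss = ½ × 5.7462 × 37.35 = 107.31.

107.31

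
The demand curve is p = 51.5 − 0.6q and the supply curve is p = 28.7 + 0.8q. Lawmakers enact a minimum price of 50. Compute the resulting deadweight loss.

Competitive equilibrium: 51.5 − 0.6q = 28.7 + 0.8q → q* = 16.2857, p* = 41.7286.
At the floor p = 50, quantity demanded = (51.5 − 50)/0.6 = 2.5.
Sellers' marginal cost at q' = 2.5: 28.7 + 0.8·2.5 = 30.7.
Δq = 16.2857 − 2.5 = 13.7857; wedge = 50 − 30.7 = 19.3.
The triangle = ½ × 13.7857 × 19.3 = 133.03.

133.03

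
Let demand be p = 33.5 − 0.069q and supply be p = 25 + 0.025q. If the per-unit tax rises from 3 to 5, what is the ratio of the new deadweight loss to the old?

2.778

Competitive equilibrium: 33.5 − 0.069q = 25 + 0.025q → q* = 90.4255, p* = 27.2606.
For a per-unit tax t: Δq = t/0.094, so DWL = ½·t·(t/0.094) = t²/0.188.
At t = 3: DWL = 47.872. At t = 5: DWL = 132.979.
Ratio = (5/3)² = 2.778.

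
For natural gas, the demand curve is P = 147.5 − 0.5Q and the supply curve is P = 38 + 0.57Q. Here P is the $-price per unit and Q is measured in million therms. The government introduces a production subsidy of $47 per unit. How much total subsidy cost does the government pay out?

Competitive equilibrium: 147.5 − 0.5Q = 38 + 0.57Q → Q* = 102.3364, P* = 96.3318.
The subsidy lowers effective supply by 47: P = 0.57Q − 9.
New quantity: 147.5 − 0.5Q = 0.57Q − 9 → Q' = 146.2617.
Total subsidy cost = 47 × 146.2617 = $6874.30 million.

$6874.30 million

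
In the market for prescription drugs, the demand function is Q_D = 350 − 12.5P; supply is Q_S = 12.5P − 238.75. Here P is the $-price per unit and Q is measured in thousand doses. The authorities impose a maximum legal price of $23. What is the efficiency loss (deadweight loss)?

In inverse form: demand P = 28 − 0.08Q, supply P = 19.1 + 0.08Q.
Competitive equilibrium: 28 − 0.08Q = 19.1 + 0.08Q → Q* = 55.625, P* = 23.55.
At the ceiling P = 23, quantity supplied = (23 − 19.1)/0.08 = 48.75.
Willingness to pay at Q' = 48.75: 28 − 0.08·48.75 = 24.1.
ΔQ = 55.625 − 48.75 = 6.875; wedge = 24.1 − 23 = 1.1.
Deadweight loss = ½ × 6.875 × 1.1 = $3.78 thousand.

$3.78 thousand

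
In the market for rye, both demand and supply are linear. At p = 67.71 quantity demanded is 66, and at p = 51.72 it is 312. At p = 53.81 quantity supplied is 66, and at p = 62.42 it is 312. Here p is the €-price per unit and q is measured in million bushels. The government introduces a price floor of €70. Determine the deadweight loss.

Demand slope = (51.72 − 67.71)/(312 − 66) = −0.065, so p = 72 − 0.065q.
Supply slope = (62.42 − 53.81)/(312 − 66) = 0.035, so p = 51.5 + 0.035q.
Competitive equilibrium: 72 − 0.065q = 51.5 + 0.035q → q* = 205, p* = 58.675.
At the floor p = 70, quantity demanded = (72 − 70)/0.065 = 30.7692.
Sellers' marginal cost at q' = 30.7692: 51.5 + 0.035·30.7692 = 52.5769.
Δq = 205 − 30.7692 = 174.2308; wedge = 70 − 52.5769 = 17.4231.
Welfare loss = ½ × 174.2308 × 17.4231 = €1517.82 million.

€1517.82 million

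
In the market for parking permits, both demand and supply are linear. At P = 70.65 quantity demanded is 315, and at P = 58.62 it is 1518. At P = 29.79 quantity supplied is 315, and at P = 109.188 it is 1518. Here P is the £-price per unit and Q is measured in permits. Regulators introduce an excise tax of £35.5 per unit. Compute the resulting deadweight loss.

Demand slope = (58.62 − 70.65)/(1518 − 315) = −0.01, so P = 73.8 − 0.01Q.
Supply slope = (109.188 − 29.79)/(1518 − 315) = 0.066, so P = 9 + 0.066Q.
Competitive equilibrium: 73.8 − 0.01Q = 9 + 0.066Q → Q* = 852.6316, P* = 65.2737.
With the tax, the buyer price exceeds the seller price by 35.5: (73.8 − 0.01Q) − (9 + 0.066Q) = 35.5 → Q' = 385.5263.
ΔQ = 852.6316 − 385.5263 = 467.1053; the wedge equals the tax, 35.5.
The triangle = ½ × 467.1053 × 35.5 = £8291.12.

£8291.12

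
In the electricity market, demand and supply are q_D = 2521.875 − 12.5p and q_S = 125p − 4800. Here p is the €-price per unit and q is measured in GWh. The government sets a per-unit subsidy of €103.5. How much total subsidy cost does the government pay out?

€313851.99

In inverse form: demand p = 201.75 − 0.08q, supply p = 38.4 + 0.008q.
Competitive equilibrium: 201.75 − 0.08q = 38.4 + 0.008q → q* = 1856.25, p* = 53.25.
The subsidy lowers effective supply by 103.5: p = 0.008q − 65.1.
New quantity: 201.75 − 0.08q = 0.008q − 65.1 → q' = 3032.3864.
Total subsidy cost = 103.5 × 3032.3864 = €313851.99.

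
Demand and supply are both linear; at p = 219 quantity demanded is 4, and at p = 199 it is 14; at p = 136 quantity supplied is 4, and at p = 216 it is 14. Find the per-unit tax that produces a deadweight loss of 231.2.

68

Demand slope = (199 − 219)/(14 − 4) = −2, so p = 227 − 2q.
Supply slope = (216 − 136)/(14 − 4) = 8, so p = 104 + 8q.
Competitive equilibrium: 227 − 2q = 104 + 8q → q* = 12.3, p* = 202.4.
A tax t gives Δq = t/10 and wedge t, so DWL = t²/20.
t²/20 = 231.2 → t² = 4624 → t = 68.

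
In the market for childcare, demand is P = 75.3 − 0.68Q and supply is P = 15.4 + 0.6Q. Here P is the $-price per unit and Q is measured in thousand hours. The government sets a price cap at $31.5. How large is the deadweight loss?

$255.07 thousand

Competitive equilibrium: 75.3 − 0.68Q = 15.4 + 0.6Q → Q* = 46.7969, P* = 43.4781.
At the ceiling P = 31.5, quantity supplied = (31.5 − 15.4)/0.6 = 26.8333.
Willingness to pay at Q' = 26.8333: 75.3 − 0.68·26.8333 = 57.0534.
ΔQ = 46.7969 − 26.8333 = 19.9636; wedge = 57.0534 − 31.5 = 25.5534.
Welfare loss = ½ × 19.9636 × 25.5534 = $255.07 thousand.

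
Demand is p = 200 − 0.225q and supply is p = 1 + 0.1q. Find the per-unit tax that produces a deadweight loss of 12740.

91

Competitive equilibrium: 200 − 0.225q = 1 + 0.1q → q* = 612.3077, p* = 62.2308.
A tax t gives Δq = t/0.325 and wedge t, so DWL = t²/0.65.
t²/0.65 = 12740 → t² = 8281 → t = 91.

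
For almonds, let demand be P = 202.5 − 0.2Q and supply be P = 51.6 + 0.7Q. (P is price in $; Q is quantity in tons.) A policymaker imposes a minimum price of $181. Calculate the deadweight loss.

Competitive equilibrium: 202.5 − 0.2Q = 51.6 + 0.7Q → Q* = 167.6667, P* = 168.9667.
At the floor P = 181, quantity demanded = (202.5 − 181)/0.2 = 107.5.
Sellers' marginal cost at Q' = 107.5: 51.6 + 0.7·107.5 = 126.85.
ΔQ = 167.6667 − 107.5 = 60.1667; wedge = 181 − 126.85 = 54.15.
The triangle = ½ × 60.1667 × 54.15 = $1629.01.

$1629.01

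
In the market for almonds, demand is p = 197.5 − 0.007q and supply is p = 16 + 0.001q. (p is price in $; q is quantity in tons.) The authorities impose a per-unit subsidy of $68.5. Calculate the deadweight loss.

$293265.625

Competitive equilibrium: 197.5 − 0.007q = 16 + 0.001q → q* = 22687.5, p* = 38.6875.
The subsidy lowers effective supply by 68.5: p = 0.001q − 52.5.
New quantity: 197.5 − 0.007q = 0.001q − 52.5 → q' = 31250.
Overproduction Δq = 31250 − 22687.5 = 8562.5; wedge = subsidy = 68.5.
Welfare loss = ½ × 8562.5 × 68.5 = $293265.625.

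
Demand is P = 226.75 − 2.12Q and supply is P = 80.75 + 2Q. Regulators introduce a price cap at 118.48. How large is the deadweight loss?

565.73

Competitive equilibrium: 226.75 − 2.12Q = 80.75 + 2Q → Q* = 35.4369, P* = 151.6238.
At the ceiling P = 118.48, quantity supplied = (118.48 − 80.75)/2 = 18.865.
Willingness to pay at Q' = 18.865: 226.75 − 2.12·18.865 = 186.7562.
ΔQ = 35.4369 − 18.865 = 16.5719; wedge = 186.7562 − 118.48 = 68.2762.
The triangle = ½ × 16.5719 × 68.2762 = 565.73.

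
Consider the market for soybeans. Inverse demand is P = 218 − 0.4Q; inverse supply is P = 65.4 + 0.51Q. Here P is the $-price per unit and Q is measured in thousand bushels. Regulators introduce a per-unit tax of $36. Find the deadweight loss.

Competitive equilibrium: 218 − 0.4Q = 65.4 + 0.51Q → Q* = 167.6923, P* = 150.9231.
With the tax, the buyer price exceeds the seller price by 36: (218 − 0.4Q) − (65.4 + 0.51Q) = 36 → Q' = 128.1319.
ΔQ = 167.6923 − 128.1319 = 39.5604; the wedge equals the tax, 36.
DWL = ½ × 39.5604 × 36 = $712.09 thousand.

$712.09 thousand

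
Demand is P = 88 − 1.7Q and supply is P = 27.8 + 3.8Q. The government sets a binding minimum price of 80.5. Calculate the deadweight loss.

117.40

Competitive equilibrium: 88 − 1.7Q = 27.8 + 3.8Q → Q* = 10.94545, P* = 69.39273.
At the floor P = 80.5, quantity demanded = (88 − 80.5)/1.7 = 4.41176.
Sellers' marginal cost at Q' = 4.41176: 27.8 + 3.8·4.41176 = 44.56469.
ΔQ = 10.94545 − 4.41176 = 6.53369; wedge = 80.5 − 44.56469 = 35.93531.
Welfare loss = ½ × 6.53369 × 35.93531 = 117.40.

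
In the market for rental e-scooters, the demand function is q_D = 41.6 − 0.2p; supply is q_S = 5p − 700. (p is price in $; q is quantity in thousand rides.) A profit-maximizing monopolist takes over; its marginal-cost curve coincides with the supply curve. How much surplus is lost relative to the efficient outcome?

$106.84 thousand

In inverse form: demand p = 208 − 5q, supply p = 140 + 0.2q.
Competitive equilibrium: 208 − 5q = 140 + 0.2q → q* = 13.0769, p* = 142.6154.
Marginal revenue: MR = 208 − 10q. Set MR = MC: 208 − 10q = 140 + 0.2q → q_m = 6.6667.
Price p_m = 208 − 5·6.6667 = 174.6665; MC(q_m) = 140 + 0.2·6.6667 = 141.3333.
Competitive q* = 13.0769, so Δq = 6.4102; wedge = 174.6665 − 141.3333 = 33.3332.
DWL = ½ × 6.4102 × 33.3332 = $106.84 thousand.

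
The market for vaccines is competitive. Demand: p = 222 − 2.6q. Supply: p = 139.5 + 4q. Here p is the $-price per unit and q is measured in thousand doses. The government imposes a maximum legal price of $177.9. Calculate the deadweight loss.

$27.753 thousand

Competitive equilibrium: 222 − 2.6q = 139.5 + 4q → q* = 12.5, p* = 189.5.
At the ceiling p = 177.9, quantity supplied = (177.9 − 139.5)/4 = 9.6.
Willingness to pay at q' = 9.6: 222 − 2.6·9.6 = 197.04.
Δq = 12.5 − 9.6 = 2.9; wedge = 197.04 − 177.9 = 19.14.
Deadweight loss = ½ × 2.9 × 19.14 = $27.753 thousand.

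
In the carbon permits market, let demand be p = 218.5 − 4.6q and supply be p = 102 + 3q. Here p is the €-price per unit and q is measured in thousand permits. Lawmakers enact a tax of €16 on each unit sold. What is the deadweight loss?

€16.84 thousand

Competitive equilibrium: 218.5 − 4.6q = 102 + 3q → q* = 15.3289, p* = 147.9868.
With the tax, the buyer price exceeds the seller price by 16: (218.5 − 4.6q) − (102 + 3q) = 16 → q' = 13.2237.
Δq = 15.3289 − 13.2237 = 2.1052; the wedge equals the tax, 16.
DWL = ½ × 2.1052 × 16 = €16.84 thousand.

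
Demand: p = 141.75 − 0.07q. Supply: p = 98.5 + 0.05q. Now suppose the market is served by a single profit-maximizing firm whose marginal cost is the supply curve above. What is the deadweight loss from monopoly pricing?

1057.91

Competitive equilibrium: 141.75 − 0.07q = 98.5 + 0.05q → q* = 360.4167, p* = 116.5208.
Marginal revenue: MR = 141.75 − 0.14q. Set MR = MC: 141.75 − 0.14q = 98.5 + 0.05q → q_m = 227.6316.
Price p_m = 141.75 − 0.07·227.6316 = 125.8158; MC(q_m) = 98.5 + 0.05·227.6316 = 109.8816.
Competitive q* = 360.4167, so Δq = 132.7851; wedge = 125.8158 − 109.8816 = 15.9342.
Welfare loss = ½ × 132.7851 × 15.9342 = 1057.91.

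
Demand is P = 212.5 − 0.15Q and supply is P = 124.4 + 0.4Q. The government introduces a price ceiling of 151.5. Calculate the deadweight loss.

2349.50

Competitive equilibrium: 212.5 − 0.15Q = 124.4 + 0.4Q → Q* = 160.1818, P* = 188.4727.
At the ceiling P = 151.5, quantity supplied = (151.5 − 124.4)/0.4 = 67.75.
Willingness to pay at Q' = 67.75: 212.5 − 0.15·67.75 = 202.3375.
ΔQ = 160.1818 − 67.75 = 92.4318; wedge = 202.3375 − 151.5 = 50.8375.
The triangle = ½ × 92.4318 × 50.8375 = 2349.50.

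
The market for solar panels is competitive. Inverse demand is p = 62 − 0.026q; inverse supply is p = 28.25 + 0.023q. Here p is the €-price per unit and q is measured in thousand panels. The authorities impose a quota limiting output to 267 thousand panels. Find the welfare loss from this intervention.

Competitive equilibrium: 62 − 0.026q = 28.25 + 0.023q → q* = 688.7755, p* = 44.0918.
At q = 267: demand price = 62 − 0.026·267 = 55.058; supply price = 28.25 + 0.023·267 = 34.391.
Δq = 688.7755 − 267 = 421.7755; wedge = 55.058 − 34.391 = 20.667.
DWL = ½ × 421.7755 × 20.667 = €4358.42 thousand.

€4358.42 thousand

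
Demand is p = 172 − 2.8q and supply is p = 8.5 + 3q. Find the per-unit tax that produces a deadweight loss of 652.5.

87

Competitive equilibrium: 172 − 2.8q = 8.5 + 3q → q* = 28.1897, p* = 93.069.
A tax t gives Δq = t/5.8 and wedge t, so DWL = t²/11.6.
t²/11.6 = 652.5 → t² = 7569 → t = 87.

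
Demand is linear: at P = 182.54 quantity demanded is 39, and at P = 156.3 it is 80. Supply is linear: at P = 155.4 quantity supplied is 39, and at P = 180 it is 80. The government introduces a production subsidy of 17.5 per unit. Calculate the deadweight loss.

Demand slope = (156.3 − 182.54)/(80 − 39) = −0.64, so P = 207.5 − 0.64Q.
Supply slope = (180 − 155.4)/(80 − 39) = 0.6, so P = 132 + 0.6Q.
Competitive equilibrium: 207.5 − 0.64Q = 132 + 0.6Q → Q* = 60.8871, P* = 168.5323.
The subsidy lowers effective supply by 17.5: P = 114.5 + 0.6Q.
New quantity: 207.5 − 0.64Q = 114.5 + 0.6Q → Q' = 75.
Overproduction ΔQ = 75 − 60.8871 = 14.1129; wedge = subsidy = 17.5.
Deadweight loss = ½ × 14.1129 × 17.5 = 123.49.

123.49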